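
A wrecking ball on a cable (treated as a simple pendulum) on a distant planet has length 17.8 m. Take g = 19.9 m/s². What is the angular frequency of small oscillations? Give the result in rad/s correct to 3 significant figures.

1.06 rad/s

ω = √(g/L) = √(19.9/17.8) = 1.06 rad/s.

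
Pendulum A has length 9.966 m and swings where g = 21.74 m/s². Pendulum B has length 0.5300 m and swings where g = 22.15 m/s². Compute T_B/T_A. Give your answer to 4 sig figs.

T = 2π√(L/g), so T_B/T_A = √((L_B/g_B)/(L_A/g_A)) = √((0.5300/22.15)/(9.966/21.74)) = 0.2285.

0.2285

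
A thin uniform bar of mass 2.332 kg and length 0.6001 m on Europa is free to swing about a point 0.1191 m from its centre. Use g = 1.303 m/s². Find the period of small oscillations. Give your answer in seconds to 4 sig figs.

For a physical pendulum T = 2π√(I/(mgd)), with d = 0.11910 m from pivot to centre of mass.
I_cm = mL²/12 = 2.332 × 0.6001²/12 = 0.069983 kg·m²; I = I_cm + md² = 0.069983 + 2.332 × 0.11910² = 0.10306 kg·m².
T = 2π√(0.10306/(2.332 × 1.303 × 0.11910)) = 3.353 s.

3.353 s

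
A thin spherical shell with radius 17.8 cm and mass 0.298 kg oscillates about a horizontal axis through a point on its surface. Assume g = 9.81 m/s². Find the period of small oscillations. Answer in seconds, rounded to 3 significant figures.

I_cm = (2/3)mr² = 0.006295 kg·m². The pivot is at distance d = 0.178 m from the centre of mass.
By the parallel-axis theorem, I = I_cm + md² = 0.006295 + 0.009442 = 0.01574 kg·m².
T = 2π√(I/(mgd)) = 2π√(0.01574/(0.298 × 9.81 × 0.178)) = 1.09 s.

1.09 s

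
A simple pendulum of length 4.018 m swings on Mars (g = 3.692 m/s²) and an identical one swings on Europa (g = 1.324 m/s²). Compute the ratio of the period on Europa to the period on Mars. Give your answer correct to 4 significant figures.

1.670

T ∝ 1/√g, so T₂/T₁ = √(g₁/g₂) = √(3.692/1.324) = 1.670.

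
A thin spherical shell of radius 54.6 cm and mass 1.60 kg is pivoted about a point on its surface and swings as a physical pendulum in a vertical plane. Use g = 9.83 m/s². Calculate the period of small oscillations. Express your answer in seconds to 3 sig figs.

1.91 s

I_cm = (2/3)mr² = 0.3180 kg·m². The pivot is at distance d = 0.546 m from the centre of mass.
By the parallel-axis theorem, I = I_cm + md² = 0.3180 + 0.4770 = 0.7950 kg·m².
T = 2π√(I/(mgd)) = 2π√(0.7950/(1.60 × 9.83 × 0.546)) = 1.91 s.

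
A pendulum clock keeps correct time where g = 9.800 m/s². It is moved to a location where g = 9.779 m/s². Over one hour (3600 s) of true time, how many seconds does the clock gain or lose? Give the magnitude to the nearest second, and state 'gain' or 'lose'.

The clock's period scales as T ∝ 1/√g, so T'/T = √(9.800/9.779) = 1.00107.
In 3600 s of true time the clock registers 3600/1.00107 = 3596.1 s, so it loses 4 s.

lose 4 s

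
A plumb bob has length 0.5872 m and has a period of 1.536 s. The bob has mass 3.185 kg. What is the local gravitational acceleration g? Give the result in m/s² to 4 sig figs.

From T = 2π√(L/g), g = 4π²L/T² = 4π² × 0.5872/1.5360² = 9.826 m/s².

9.826 m/s²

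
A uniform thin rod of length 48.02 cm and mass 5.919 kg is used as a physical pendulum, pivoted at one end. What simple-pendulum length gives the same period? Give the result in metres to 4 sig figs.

0.3201 m

The equivalent simple-pendulum length is L_eq = I/(md), where I is about the pivot and d = 0.24010 m.
I_cm = (1/12)mL² = 0.11374 kg·m², so I = I_cm + md² = 0.11374 + 0.34122 = 0.45496 kg·m².
L_eq = 0.45496/(5.919 × 0.24010) = 0.3201 m.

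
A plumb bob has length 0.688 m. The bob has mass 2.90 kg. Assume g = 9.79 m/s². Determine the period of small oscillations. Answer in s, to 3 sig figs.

T = 2π√(L/g) = 2π√(0.688/9.79) = 2π × 0.2651 = 1.67 s.

1.67 s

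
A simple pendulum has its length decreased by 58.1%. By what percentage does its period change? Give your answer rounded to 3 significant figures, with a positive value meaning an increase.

-35.3%

T ∝ √L, so T'/T = √(0.4190) = 0.6473.
Percentage change in T = (0.6473 − 1) × 100% = -35.3%.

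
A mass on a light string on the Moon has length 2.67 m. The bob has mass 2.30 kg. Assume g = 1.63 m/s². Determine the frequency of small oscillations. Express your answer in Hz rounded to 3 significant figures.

T = 2π√(L/g) = 2π√(2.67/1.63) = 8.042 s, so f = 1/T = 0.124 Hz.

0.124 Hz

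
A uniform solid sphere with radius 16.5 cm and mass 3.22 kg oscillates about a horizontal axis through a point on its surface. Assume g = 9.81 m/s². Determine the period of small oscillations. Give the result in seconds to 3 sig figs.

I_cm = (2/5)mr² = 0.03507 kg·m². The pivot is at distance d = 0.165 m from the centre of mass.
By the parallel-axis theorem, I = I_cm + md² = 0.03507 + 0.08766 = 0.1227 kg·m².
T = 2π√(I/(mgd)) = 2π√(0.1227/(3.22 × 9.81 × 0.165)) = 0.964 s.

0.964 s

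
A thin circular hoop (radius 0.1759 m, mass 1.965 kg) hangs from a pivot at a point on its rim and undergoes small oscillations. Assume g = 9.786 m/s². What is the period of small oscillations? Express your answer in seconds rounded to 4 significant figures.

1.191 s

I_cm = mr² = 0.060799 kg·m². The pivot is at distance d = 0.1759 m from the centre of mass.
By the parallel-axis theorem, I = I_cm + md² = 0.060799 + 0.060799 = 0.12160 kg·m².
T = 2π√(I/(mgd)) = 2π√(0.12160/(1.965 × 9.786 × 0.1759)) = 1.191 s.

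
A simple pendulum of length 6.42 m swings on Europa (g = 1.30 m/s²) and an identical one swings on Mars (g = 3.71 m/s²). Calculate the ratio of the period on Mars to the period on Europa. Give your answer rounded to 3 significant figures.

T ∝ 1/√g, so T₂/T₁ = √(g₁/g₂) = √(1.30/3.71) = 0.592.

0.592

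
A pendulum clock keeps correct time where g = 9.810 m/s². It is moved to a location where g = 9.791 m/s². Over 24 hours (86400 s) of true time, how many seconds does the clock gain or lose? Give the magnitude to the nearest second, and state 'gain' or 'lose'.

The clock's period scales as T ∝ 1/√g, so T'/T = √(9.810/9.791) = 1.00097.
In 86400 s of true time the clock registers 86400/1.00097 = 86316.3 s, so it loses 84 s.

lose 84 s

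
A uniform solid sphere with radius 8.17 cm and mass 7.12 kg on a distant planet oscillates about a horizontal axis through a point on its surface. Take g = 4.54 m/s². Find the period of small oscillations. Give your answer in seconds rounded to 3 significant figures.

0.997 s

I_cm = (2/5)mr² = 0.01901 kg·m². The pivot is at distance d = 0.0817 m from the centre of mass.
By the parallel-axis theorem, I = I_cm + md² = 0.01901 + 0.04753 = 0.06654 kg·m².
T = 2π√(I/(mgd)) = 2π√(0.06654/(7.12 × 4.54 × 0.0817)) = 0.997 s.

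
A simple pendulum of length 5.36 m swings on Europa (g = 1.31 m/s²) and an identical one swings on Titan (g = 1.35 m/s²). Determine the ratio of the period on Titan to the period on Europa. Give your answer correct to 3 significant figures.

T ∝ 1/√g, so T₂/T₁ = √(g₁/g₂) = √(1.31/1.35) = 0.985.

0.985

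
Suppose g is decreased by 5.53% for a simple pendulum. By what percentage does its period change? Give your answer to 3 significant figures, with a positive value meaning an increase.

T ∝ 1/√g, so T'/T = 1/√(0.9447) = 1.029.
Percentage change in T = (1.029 − 1) × 100% = 2.89%.

2.89%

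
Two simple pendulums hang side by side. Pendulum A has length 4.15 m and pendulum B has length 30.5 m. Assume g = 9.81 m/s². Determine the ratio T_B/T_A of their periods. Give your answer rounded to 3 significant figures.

T ∝ √L, so T_B/T_A = √(L_B/L_A) = √(30.5/4.15) = 2.71.

2.71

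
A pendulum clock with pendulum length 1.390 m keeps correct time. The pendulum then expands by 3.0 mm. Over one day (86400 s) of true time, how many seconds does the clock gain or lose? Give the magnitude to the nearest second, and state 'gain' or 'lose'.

lose 93 s

T ∝ √L, so T'/T = √(1.39300/1.390) = 1.00108.
In 86400 s of true time the clock registers 86400/1.00108 = 86306.9 s, so it loses 93 s.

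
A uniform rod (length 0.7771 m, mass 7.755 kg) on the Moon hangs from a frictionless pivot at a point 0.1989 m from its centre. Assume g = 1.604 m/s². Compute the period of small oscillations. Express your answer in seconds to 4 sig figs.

For a physical pendulum T = 2π√(I/(mgd)), with d = 0.19890 m from pivot to centre of mass.
I_cm = mL²/12 = 7.755 × 0.7771²/12 = 0.39026 kg·m²; I = I_cm + md² = 0.39026 + 7.755 × 0.19890² = 0.69706 kg·m².
T = 2π√(0.69706/(7.755 × 1.604 × 0.19890)) = 3.335 s.

3.335 s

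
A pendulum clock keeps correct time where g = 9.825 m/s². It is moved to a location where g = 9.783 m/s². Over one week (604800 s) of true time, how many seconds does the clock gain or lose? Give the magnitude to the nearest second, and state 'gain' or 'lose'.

The clock's period scales as T ∝ 1/√g, so T'/T = √(9.825/9.783) = 1.00214.
In 604800 s of true time the clock registers 604800/1.00214 = 603505.9 s, so it loses 1294 s.

lose 1294 s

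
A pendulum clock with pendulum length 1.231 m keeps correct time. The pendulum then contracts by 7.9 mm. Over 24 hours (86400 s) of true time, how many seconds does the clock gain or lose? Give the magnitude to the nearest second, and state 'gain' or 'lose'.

gain 279 s

T ∝ √L, so T'/T = √(1.22310/1.231) = 0.996786.
In 86400 s of true time the clock registers 86400/0.996786 = 86678.6 s, so it gains 279 s.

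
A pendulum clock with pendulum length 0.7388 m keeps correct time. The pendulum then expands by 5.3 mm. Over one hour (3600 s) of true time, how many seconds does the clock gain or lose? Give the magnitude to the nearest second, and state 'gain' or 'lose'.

lose 13 s

T ∝ √L, so T'/T = √(0.74410/0.7388) = 1.00358.
In 3600 s of true time the clock registers 3600/1.00358 = 3587.2 s, so it loses 13 s.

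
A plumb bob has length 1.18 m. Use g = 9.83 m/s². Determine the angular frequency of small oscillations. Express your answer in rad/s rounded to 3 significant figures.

2.89 rad/s

ω = √(g/L) = √(9.83/1.18) = 2.89 rad/s.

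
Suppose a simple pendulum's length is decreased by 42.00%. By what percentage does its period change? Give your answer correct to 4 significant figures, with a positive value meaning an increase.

T ∝ √L, so T'/T = √(0.58000) = 0.76158.
Percentage change in T = (0.76158 − 1) × 100% = -23.84%.

-23.84%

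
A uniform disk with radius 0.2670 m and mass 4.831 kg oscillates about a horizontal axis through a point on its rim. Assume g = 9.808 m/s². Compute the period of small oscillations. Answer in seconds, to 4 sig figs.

1.270 s

I_cm = ½mr² = 0.17220 kg·m². The pivot is at distance d = 0.2670 m from the centre of mass.
By the parallel-axis theorem, I = I_cm + md² = 0.17220 + 0.34440 = 0.51660 kg·m².
T = 2π√(I/(mgd)) = 2π√(0.51660/(4.831 × 9.808 × 0.2670)) = 1.270 s.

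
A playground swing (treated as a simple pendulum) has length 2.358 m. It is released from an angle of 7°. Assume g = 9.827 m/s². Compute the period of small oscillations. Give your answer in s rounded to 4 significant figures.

3.078 s

T = 2π√(L/g) = 2π√(2.358/9.827) = 2π × 0.48985 = 3.078 s.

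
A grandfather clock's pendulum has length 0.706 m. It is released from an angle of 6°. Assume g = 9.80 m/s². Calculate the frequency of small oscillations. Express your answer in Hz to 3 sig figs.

T = 2π√(L/g) = 2π√(0.706/9.80) = 1.686 s, so f = 1/T = 0.593 Hz.

0.593 Hz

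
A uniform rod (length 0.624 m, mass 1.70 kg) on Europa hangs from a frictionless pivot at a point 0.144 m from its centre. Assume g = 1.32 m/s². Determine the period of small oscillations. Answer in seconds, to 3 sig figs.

For a physical pendulum T = 2π√(I/(mgd)), with d = 0.1440 m from pivot to centre of mass.
I_cm = mL²/12 = 1.70 × 0.624²/12 = 0.05516 kg·m²; I = I_cm + md² = 0.05516 + 1.70 × 0.1440² = 0.09041 kg·m².
T = 2π√(0.09041/(1.70 × 1.32 × 0.1440)) = 3.32 s.

3.32 s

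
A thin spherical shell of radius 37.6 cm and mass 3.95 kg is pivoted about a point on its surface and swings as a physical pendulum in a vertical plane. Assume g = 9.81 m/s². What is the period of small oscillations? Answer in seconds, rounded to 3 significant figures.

I_cm = (2/3)mr² = 0.3723 kg·m². The pivot is at distance d = 0.376 m from the centre of mass.
By the parallel-axis theorem, I = I_cm + md² = 0.3723 + 0.5584 = 0.9307 kg·m².
T = 2π√(I/(mgd)) = 2π√(0.9307/(3.95 × 9.81 × 0.376)) = 1.59 s.

1.59 s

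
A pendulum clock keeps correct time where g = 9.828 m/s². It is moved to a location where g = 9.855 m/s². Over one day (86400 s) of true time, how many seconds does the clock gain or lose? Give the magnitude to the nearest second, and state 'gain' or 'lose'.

The clock's period scales as T ∝ 1/√g, so T'/T = √(9.828/9.855) = 0.998629.
In 86400 s of true time the clock registers 86400/0.998629 = 86518.6 s, so it gains 119 s.

gain 119 s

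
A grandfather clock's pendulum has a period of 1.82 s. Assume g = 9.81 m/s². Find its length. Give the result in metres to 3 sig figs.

From T = 2π√(L/g), L = gT²/(4π²) = 9.81 × 1.820²/(4π²) = 0.823 m.

0.823 m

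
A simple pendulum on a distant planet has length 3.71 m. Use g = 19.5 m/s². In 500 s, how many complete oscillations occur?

T = 2π√(L/g) = 2π√(3.71/19.5) = 2.741 s.
Number of complete oscillations = ⌊500/2.741⌋ = ⌊182.4⌋ = 182.

182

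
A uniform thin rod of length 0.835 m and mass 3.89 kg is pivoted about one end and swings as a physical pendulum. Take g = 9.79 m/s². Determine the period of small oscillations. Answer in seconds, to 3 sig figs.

For a physical pendulum T = 2π√(I/(mgd)), with d = 0.4175 m from pivot to centre of mass.
I_cm = mL²/12 = 3.89 × 0.835²/12 = 0.2260 kg·m²; I = I_cm + md² = 0.2260 + 3.89 × 0.4175² = 0.9041 kg·m².
T = 2π√(0.9041/(3.89 × 9.79 × 0.4175)) = 1.50 s.

1.50 s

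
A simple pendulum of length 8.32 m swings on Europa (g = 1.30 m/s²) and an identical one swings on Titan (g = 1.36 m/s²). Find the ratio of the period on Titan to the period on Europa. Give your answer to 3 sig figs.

0.978

T ∝ 1/√g, so T₂/T₁ = √(g₁/g₂) = √(1.30/1.36) = 0.978.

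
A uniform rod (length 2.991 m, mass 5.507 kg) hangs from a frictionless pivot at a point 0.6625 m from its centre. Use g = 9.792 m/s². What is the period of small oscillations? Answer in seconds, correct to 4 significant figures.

2.685 s

For a physical pendulum T = 2π√(I/(mgd)), with d = 0.66250 m from pivot to centre of mass.
I_cm = mL²/12 = 5.507 × 2.991²/12 = 4.1055 kg·m²; I = I_cm + md² = 4.1055 + 5.507 × 0.66250² = 6.5226 kg·m².
T = 2π√(6.5226/(5.507 × 9.792 × 0.66250)) = 2.685 s.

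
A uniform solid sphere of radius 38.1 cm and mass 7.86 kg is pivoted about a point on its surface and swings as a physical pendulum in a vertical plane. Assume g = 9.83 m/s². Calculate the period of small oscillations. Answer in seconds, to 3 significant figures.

1.46 s

I_cm = (2/5)mr² = 0.4564 kg·m². The pivot is at distance d = 0.381 m from the centre of mass.
By the parallel-axis theorem, I = I_cm + md² = 0.4564 + 1.141 = 1.597 kg·m².
T = 2π√(I/(mgd)) = 2π√(1.597/(7.86 × 9.83 × 0.381)) = 1.46 s.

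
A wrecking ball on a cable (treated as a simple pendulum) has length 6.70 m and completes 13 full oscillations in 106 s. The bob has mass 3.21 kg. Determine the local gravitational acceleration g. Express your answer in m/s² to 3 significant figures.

T = 106/13 = 8.154 s.
From T = 2π√(L/g), g = 4π²L/T² = 4π² × 6.70/8.154² = 3.98 m/s².

3.98 m/s²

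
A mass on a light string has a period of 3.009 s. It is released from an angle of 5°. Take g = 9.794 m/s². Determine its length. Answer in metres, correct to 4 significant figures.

From T = 2π√(L/g), L = gT²/(4π²) = 9.794 × 3.0090²/(4π²) = 2.246 m.

2.246 m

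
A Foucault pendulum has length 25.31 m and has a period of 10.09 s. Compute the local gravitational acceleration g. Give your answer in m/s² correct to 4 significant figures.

9.815 m/s²

From T = 2π√(L/g), g = 4π²L/T² = 4π² × 25.31/10.090² = 9.815 m/s².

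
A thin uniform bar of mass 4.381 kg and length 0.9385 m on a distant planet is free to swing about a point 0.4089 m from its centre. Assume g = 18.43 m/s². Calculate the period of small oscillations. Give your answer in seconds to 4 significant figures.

1.123 s

For a physical pendulum T = 2π√(I/(mgd)), with d = 0.40890 m from pivot to centre of mass.
I_cm = mL²/12 = 4.381 × 0.9385²/12 = 0.32156 kg·m²; I = I_cm + md² = 0.32156 + 4.381 × 0.40890² = 1.0541 kg·m².
T = 2π√(1.0541/(4.381 × 18.43 × 0.40890)) = 1.123 s.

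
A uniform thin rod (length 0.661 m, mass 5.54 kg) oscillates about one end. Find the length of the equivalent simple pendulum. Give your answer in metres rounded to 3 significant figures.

0.441 m

The equivalent simple-pendulum length is L_eq = I/(md), where I is about the pivot and d = 0.3305 m.
I_cm = (1/12)mL² = 0.2017 kg·m², so I = I_cm + md² = 0.2017 + 0.6051 = 0.8068 kg·m².
L_eq = 0.8068/(5.54 × 0.3305) = 0.441 m.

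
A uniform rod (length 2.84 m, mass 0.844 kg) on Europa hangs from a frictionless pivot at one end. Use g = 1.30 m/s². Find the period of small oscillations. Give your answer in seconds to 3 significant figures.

7.58 s

For a physical pendulum T = 2π√(I/(mgd)), with d = 1.420 m from pivot to centre of mass.
I_cm = mL²/12 = 0.844 × 2.84²/12 = 0.5673 kg·m²; I = I_cm + md² = 0.5673 + 0.844 × 1.420² = 2.269 kg·m².
T = 2π√(2.269/(0.844 × 1.30 × 1.420)) = 7.58 s.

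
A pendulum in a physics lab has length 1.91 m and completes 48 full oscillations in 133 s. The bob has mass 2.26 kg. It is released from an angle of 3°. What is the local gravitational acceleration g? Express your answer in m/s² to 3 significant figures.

T = 133/48 = 2.771 s.
From T = 2π√(L/g), g = 4π²L/T² = 4π² × 1.91/2.771² = 9.82 m/s².

9.82 m/s²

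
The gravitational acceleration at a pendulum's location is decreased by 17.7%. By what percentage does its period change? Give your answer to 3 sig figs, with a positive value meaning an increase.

10.2%

T ∝ 1/√g, so T'/T = 1/√(0.8230) = 1.102.
Percentage change in T = (1.102 − 1) × 100% = 10.2%.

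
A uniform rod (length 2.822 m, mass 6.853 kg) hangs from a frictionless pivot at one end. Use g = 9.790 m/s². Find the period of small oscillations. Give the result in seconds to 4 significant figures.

For a physical pendulum T = 2π√(I/(mgd)), with d = 1.4110 m from pivot to centre of mass.
I_cm = mL²/12 = 6.853 × 2.822²/12 = 4.5479 kg·m²; I = I_cm + md² = 4.5479 + 6.853 × 1.4110² = 18.192 kg·m².
T = 2π√(18.192/(6.853 × 9.790 × 1.4110)) = 2.754 s.

2.754 s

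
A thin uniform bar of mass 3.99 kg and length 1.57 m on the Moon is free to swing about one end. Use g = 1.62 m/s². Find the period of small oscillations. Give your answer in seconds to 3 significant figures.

5.05 s

For a physical pendulum T = 2π√(I/(mgd)), with d = 0.7850 m from pivot to centre of mass.
I_cm = mL²/12 = 3.99 × 1.57²/12 = 0.8196 kg·m²; I = I_cm + md² = 0.8196 + 3.99 × 0.7850² = 3.278 kg·m².
T = 2π√(3.278/(3.99 × 1.62 × 0.7850)) = 5.05 s.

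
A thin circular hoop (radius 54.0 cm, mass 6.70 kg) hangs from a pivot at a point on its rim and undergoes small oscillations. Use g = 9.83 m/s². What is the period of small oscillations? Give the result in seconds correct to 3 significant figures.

2.08 s

I_cm = mr² = 1.954 kg·m². The pivot is at distance d = 0.540 m from the centre of mass.
By the parallel-axis theorem, I = I_cm + md² = 1.954 + 1.954 = 3.907 kg·m².
T = 2π√(I/(mgd)) = 2π√(3.907/(6.70 × 9.83 × 0.540)) = 2.08 s.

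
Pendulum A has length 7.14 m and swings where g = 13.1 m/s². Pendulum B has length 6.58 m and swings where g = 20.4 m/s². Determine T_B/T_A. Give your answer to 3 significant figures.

0.769

T = 2π√(L/g), so T_B/T_A = √((L_B/g_B)/(L_A/g_A)) = √((6.58/20.4)/(7.14/13.1)) = 0.769.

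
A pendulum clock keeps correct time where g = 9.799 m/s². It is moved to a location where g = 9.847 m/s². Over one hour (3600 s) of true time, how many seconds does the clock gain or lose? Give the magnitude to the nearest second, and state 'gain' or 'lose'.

gain 9 s

The clock's period scales as T ∝ 1/√g, so T'/T = √(9.799/9.847) = 0.997560.
In 3600 s of true time the clock registers 3600/0.997560 = 3608.8 s, so it gains 9 s.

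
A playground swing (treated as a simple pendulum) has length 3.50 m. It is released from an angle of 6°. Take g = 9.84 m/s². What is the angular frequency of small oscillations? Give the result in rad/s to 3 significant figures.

ω = √(g/L) = √(9.84/3.50) = 1.68 rad/s.

1.68 rad/s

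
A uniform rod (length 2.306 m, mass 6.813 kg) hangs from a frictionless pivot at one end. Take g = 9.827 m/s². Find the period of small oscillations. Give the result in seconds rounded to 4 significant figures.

2.485 s

For a physical pendulum T = 2π√(I/(mgd)), with d = 1.1530 m from pivot to centre of mass.
I_cm = mL²/12 = 6.813 × 2.306²/12 = 3.0191 kg·m²; I = I_cm + md² = 3.0191 + 6.813 × 1.1530² = 12.076 kg·m².
T = 2π√(12.076/(6.813 × 9.827 × 1.1530)) = 2.485 s.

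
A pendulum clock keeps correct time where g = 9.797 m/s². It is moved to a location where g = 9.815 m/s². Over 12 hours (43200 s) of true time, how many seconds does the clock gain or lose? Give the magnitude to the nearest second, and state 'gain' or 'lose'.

The clock's period scales as T ∝ 1/√g, so T'/T = √(9.797/9.815) = 0.999083.
In 43200 s of true time the clock registers 43200/0.999083 = 43239.7 s, so it gains 40 s.

gain 40 s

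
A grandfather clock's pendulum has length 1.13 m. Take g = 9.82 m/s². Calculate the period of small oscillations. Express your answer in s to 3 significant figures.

T = 2π√(L/g) = 2π√(1.13/9.82) = 2π × 0.3392 = 2.13 s.

2.13 s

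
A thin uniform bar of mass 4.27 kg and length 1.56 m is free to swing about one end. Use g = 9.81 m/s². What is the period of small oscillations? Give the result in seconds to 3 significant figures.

2.05 s

For a physical pendulum T = 2π√(I/(mgd)), with d = 0.7800 m from pivot to centre of mass.
I_cm = mL²/12 = 4.27 × 1.56²/12 = 0.8660 kg·m²; I = I_cm + md² = 0.8660 + 4.27 × 0.7800² = 3.464 kg·m².
T = 2π√(3.464/(4.27 × 9.81 × 0.7800)) = 2.05 s.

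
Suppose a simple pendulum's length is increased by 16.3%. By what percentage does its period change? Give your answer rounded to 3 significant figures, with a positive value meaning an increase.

7.84%

T ∝ √L, so T'/T = √(1.163) = 1.078.
Percentage change in T = (1.078 − 1) × 100% = 7.84%.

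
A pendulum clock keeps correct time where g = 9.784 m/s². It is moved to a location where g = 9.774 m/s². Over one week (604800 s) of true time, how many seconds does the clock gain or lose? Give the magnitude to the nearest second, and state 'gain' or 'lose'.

The clock's period scales as T ∝ 1/√g, so T'/T = √(9.784/9.774) = 1.00051.
In 604800 s of true time the clock registers 604800/1.00051 = 604490.8 s, so it loses 309 s.

lose 309 s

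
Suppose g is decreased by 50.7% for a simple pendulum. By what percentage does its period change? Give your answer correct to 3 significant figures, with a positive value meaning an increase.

42.4%

T ∝ 1/√g, so T'/T = 1/√(0.4930) = 1.424.
Percentage change in T = (1.424 − 1) × 100% = 42.4%.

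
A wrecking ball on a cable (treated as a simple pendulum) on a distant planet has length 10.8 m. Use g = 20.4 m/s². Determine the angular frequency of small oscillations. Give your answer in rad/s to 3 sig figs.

1.37 rad/s

ω = √(g/L) = √(20.4/10.8) = 1.37 rad/s.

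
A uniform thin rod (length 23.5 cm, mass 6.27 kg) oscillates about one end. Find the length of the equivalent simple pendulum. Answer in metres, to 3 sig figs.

0.157 m

The equivalent simple-pendulum length is L_eq = I/(md), where I is about the pivot and d = 0.1175 m.
I_cm = (1/12)mL² = 0.02886 kg·m², so I = I_cm + md² = 0.02886 + 0.08657 = 0.1154 kg·m².
L_eq = 0.1154/(6.27 × 0.1175) = 0.157 m.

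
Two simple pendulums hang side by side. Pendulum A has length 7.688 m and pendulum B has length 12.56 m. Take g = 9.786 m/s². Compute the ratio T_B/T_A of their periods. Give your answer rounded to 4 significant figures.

T ∝ √L, so T_B/T_A = √(L_B/L_A) = √(12.56/7.688) = 1.278.

1.278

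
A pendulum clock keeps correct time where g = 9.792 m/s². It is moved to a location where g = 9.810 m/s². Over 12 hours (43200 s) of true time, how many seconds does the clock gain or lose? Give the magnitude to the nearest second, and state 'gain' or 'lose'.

The clock's period scales as T ∝ 1/√g, so T'/T = √(9.792/9.810) = 0.999082.
In 43200 s of true time the clock registers 43200/0.999082 = 43239.7 s, so it gains 40 s.

gain 40 s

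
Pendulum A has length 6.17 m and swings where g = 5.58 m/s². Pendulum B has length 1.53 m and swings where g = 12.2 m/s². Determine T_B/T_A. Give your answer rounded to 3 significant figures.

0.337

T = 2π√(L/g), so T_B/T_A = √((L_B/g_B)/(L_A/g_A)) = √((1.53/12.2)/(6.17/5.58)) = 0.337.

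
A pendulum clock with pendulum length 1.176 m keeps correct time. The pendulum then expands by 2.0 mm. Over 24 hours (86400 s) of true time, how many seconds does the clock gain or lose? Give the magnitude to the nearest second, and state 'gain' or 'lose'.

lose 73 s

T ∝ √L, so T'/T = √(1.17800/1.176) = 1.00085.
In 86400 s of true time the clock registers 86400/1.00085 = 86326.6 s, so it loses 73 s.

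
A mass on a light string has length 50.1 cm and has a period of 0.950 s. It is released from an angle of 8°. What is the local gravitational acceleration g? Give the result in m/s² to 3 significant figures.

21.9 m/s²

From T = 2π√(L/g), g = 4π²L/T² = 4π² × 0.501/0.9500² = 21.9 m/s².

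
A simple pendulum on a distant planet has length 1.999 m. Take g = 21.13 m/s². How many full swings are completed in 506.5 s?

T = 2π√(L/g) = 2π√(1.999/21.13) = 1.9326 s.
Number of complete oscillations = ⌊506.5/1.9326⌋ = ⌊262.09⌋ = 262.

262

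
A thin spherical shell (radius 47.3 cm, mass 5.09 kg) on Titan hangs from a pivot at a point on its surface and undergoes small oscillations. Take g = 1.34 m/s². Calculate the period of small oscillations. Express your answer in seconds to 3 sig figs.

4.82 s

I_cm = (2/3)mr² = 0.7592 kg·m². The pivot is at distance d = 0.473 m from the centre of mass.
By the parallel-axis theorem, I = I_cm + md² = 0.7592 + 1.139 = 1.898 kg·m².
T = 2π√(I/(mgd)) = 2π√(1.898/(5.09 × 1.34 × 0.473)) = 4.82 s.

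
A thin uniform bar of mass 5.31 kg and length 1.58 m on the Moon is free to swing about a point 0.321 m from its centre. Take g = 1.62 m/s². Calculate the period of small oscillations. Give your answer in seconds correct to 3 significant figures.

4.86 s

For a physical pendulum T = 2π√(I/(mgd)), with d = 0.3210 m from pivot to centre of mass.
I_cm = mL²/12 = 5.31 × 1.58²/12 = 1.105 kg·m²; I = I_cm + md² = 1.105 + 5.31 × 0.3210² = 1.652 kg·m².
T = 2π√(1.652/(5.31 × 1.62 × 0.3210)) = 4.86 s.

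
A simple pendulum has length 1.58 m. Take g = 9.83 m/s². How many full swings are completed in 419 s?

T = 2π√(L/g) = 2π√(1.58/9.83) = 2.519 s.
Number of complete oscillations = ⌊419/2.519⌋ = ⌊166.3⌋ = 166.

166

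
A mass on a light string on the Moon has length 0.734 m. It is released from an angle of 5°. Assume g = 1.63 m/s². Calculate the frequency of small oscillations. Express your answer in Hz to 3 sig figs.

0.237 Hz

T = 2π√(L/g) = 2π√(0.734/1.63) = 4.216 s, so f = 1/T = 0.237 Hz.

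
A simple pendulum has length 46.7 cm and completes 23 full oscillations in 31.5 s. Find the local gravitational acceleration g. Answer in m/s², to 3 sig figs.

T = 31.5/23 = 1.370 s.
From T = 2π√(L/g), g = 4π²L/T² = 4π² × 0.467/1.370² = 9.83 m/s².

9.83 m/s²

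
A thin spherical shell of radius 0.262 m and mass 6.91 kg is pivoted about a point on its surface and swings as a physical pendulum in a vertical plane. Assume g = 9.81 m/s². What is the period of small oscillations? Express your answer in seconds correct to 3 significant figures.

I_cm = (2/3)mr² = 0.3162 kg·m². The pivot is at distance d = 0.262 m from the centre of mass.
By the parallel-axis theorem, I = I_cm + md² = 0.3162 + 0.4743 = 0.7906 kg·m².
T = 2π√(I/(mgd)) = 2π√(0.7906/(6.91 × 9.81 × 0.262)) = 1.33 s.

1.33 s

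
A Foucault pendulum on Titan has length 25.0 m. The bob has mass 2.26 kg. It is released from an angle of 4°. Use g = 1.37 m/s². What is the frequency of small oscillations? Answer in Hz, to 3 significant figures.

T = 2π√(L/g) = 2π√(25.0/1.37) = 26.84 s, so f = 1/T = 0.0373 Hz.

0.0373 Hz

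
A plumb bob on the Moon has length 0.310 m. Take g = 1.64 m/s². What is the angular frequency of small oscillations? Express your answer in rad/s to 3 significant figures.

ω = √(g/L) = √(1.64/0.310) = 2.30 rad/s.

2.30 rad/s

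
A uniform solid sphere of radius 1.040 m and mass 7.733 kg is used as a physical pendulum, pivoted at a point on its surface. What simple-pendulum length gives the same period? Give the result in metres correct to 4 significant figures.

1.456 m

The equivalent simple-pendulum length is L_eq = I/(md), where I is about the pivot and d = 1.0400 m.
I_cm = (2/5)mR² = 3.3456 kg·m², so I = I_cm + md² = 3.3456 + 8.3640 = 11.710 kg·m².
L_eq = 11.710/(7.733 × 1.0400) = 1.456 m.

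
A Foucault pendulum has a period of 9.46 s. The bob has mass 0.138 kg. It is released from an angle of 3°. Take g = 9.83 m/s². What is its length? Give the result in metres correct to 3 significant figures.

22.3 m

From T = 2π√(L/g), L = gT²/(4π²) = 9.83 × 9.460²/(4π²) = 22.3 m.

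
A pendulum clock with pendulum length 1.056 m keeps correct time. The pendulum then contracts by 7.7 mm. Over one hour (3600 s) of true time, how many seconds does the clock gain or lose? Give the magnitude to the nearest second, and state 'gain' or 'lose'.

gain 13 s

T ∝ √L, so T'/T = √(1.04830/1.056) = 0.996347.
In 3600 s of true time the clock registers 3600/0.996347 = 3613.2 s, so it gains 13 s.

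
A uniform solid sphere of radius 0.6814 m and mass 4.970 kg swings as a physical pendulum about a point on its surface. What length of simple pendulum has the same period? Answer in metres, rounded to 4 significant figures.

The equivalent simple-pendulum length is L_eq = I/(md), where I is about the pivot and d = 0.68140 m.
I_cm = (2/5)mR² = 0.92304 kg·m², so I = I_cm + md² = 0.92304 + 2.3076 = 3.2306 kg·m².
L_eq = 3.2306/(4.970 × 0.68140) = 0.9540 m.

0.9540 m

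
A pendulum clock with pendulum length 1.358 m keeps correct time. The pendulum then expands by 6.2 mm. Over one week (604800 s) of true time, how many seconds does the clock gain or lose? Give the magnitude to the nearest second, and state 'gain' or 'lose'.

T ∝ √L, so T'/T = √(1.36420/1.358) = 1.00228.
In 604800 s of true time the clock registers 604800/1.00228 = 603424.1 s, so it loses 1376 s.

lose 1376 s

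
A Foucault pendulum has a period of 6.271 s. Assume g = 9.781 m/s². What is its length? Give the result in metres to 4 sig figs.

From T = 2π√(L/g), L = gT²/(4π²) = 9.781 × 6.2710²/(4π²) = 9.743 m.

9.743 m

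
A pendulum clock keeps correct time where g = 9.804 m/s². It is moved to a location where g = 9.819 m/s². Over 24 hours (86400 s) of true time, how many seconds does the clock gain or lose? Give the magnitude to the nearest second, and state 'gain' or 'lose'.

The clock's period scales as T ∝ 1/√g, so T'/T = √(9.804/9.819) = 0.999236.
In 86400 s of true time the clock registers 86400/0.999236 = 86466.1 s, so it gains 66 s.

gain 66 s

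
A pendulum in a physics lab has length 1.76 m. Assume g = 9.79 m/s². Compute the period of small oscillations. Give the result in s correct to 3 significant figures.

2.66 s

T = 2π√(L/g) = 2π√(1.76/9.79) = 2π × 0.4240 = 2.66 s.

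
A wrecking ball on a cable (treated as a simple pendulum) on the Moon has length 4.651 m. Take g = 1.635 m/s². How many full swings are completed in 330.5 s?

31

T = 2π√(L/g) = 2π√(4.651/1.635) = 10.597 s.
Number of complete oscillations = ⌊330.5/10.597⌋ = ⌊31.187⌋ = 31.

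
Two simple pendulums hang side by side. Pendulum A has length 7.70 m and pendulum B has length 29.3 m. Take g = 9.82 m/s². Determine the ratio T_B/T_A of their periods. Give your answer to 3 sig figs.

1.95

T ∝ √L, so T_B/T_A = √(L_B/L_A) = √(29.3/7.70) = 1.95.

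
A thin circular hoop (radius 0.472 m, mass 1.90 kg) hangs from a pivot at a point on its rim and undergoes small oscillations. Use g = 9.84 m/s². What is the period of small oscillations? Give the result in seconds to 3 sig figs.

1.95 s

I_cm = mr² = 0.4233 kg·m². The pivot is at distance d = 0.472 m from the centre of mass.
By the parallel-axis theorem, I = I_cm + md² = 0.4233 + 0.4233 = 0.8466 kg·m².
T = 2π√(I/(mgd)) = 2π√(0.8466/(1.90 × 9.84 × 0.472)) = 1.95 s.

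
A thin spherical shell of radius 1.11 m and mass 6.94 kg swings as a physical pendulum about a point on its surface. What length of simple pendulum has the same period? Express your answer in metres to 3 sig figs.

1.85 m

The equivalent simple-pendulum length is L_eq = I/(md), where I is about the pivot and d = 1.110 m.
I_cm = (2/3)mR² = 5.701 kg·m², so I = I_cm + md² = 5.701 + 8.551 = 14.25 kg·m².
L_eq = 14.25/(6.94 × 1.110) = 1.85 m.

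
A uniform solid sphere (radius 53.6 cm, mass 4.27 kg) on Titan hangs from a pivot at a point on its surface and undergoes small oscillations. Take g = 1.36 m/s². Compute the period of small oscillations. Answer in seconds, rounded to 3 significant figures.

4.67 s

I_cm = (2/5)mr² = 0.4907 kg·m². The pivot is at distance d = 0.536 m from the centre of mass.
By the parallel-axis theorem, I = I_cm + md² = 0.4907 + 1.227 = 1.717 kg·m².
T = 2π√(I/(mgd)) = 2π√(1.717/(4.27 × 1.36 × 0.536)) = 4.67 s.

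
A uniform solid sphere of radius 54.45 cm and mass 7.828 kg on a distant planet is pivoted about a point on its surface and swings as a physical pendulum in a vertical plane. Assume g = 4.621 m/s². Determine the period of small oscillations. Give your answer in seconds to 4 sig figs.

2.552 s

I_cm = (2/5)mr² = 0.92834 kg·m². The pivot is at distance d = 0.5445 m from the centre of mass.
By the parallel-axis theorem, I = I_cm + md² = 0.92834 + 2.3208 = 3.2492 kg·m².
T = 2π√(I/(mgd)) = 2π√(3.2492/(7.828 × 4.621 × 0.5445)) = 2.552 s.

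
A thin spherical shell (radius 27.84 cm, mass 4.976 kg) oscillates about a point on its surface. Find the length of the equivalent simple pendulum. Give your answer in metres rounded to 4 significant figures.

The equivalent simple-pendulum length is L_eq = I/(md), where I is about the pivot and d = 0.27840 m.
I_cm = (2/3)mR² = 0.25712 kg·m², so I = I_cm + md² = 0.25712 + 0.38567 = 0.64279 kg·m².
L_eq = 0.64279/(4.976 × 0.27840) = 0.4640 m.

0.4640 m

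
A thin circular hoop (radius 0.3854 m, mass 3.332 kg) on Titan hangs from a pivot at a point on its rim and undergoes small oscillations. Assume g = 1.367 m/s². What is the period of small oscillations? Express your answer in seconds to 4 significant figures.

I_cm = mr² = 0.49491 kg·m². The pivot is at distance d = 0.3854 m from the centre of mass.
By the parallel-axis theorem, I = I_cm + md² = 0.49491 + 0.49491 = 0.98982 kg·m².
T = 2π√(I/(mgd)) = 2π√(0.98982/(3.332 × 1.367 × 0.3854)) = 4.718 s.

4.718 s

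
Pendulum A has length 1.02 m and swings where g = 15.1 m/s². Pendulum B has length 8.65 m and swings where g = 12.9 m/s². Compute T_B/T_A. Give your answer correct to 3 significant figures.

T = 2π√(L/g), so T_B/T_A = √((L_B/g_B)/(L_A/g_A)) = √((8.65/12.9)/(1.02/15.1)) = 3.15.

3.15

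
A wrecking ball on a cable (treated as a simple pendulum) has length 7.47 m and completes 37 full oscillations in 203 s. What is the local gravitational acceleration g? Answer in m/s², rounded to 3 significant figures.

T = 203/37 = 5.486 s.
From T = 2π√(L/g), g = 4π²L/T² = 4π² × 7.47/5.486² = 9.80 m/s².

9.80 m/s²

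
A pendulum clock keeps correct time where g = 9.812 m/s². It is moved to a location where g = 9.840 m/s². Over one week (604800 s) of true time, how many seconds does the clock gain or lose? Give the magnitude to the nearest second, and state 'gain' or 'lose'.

gain 862 s

The clock's period scales as T ∝ 1/√g, so T'/T = √(9.812/9.840) = 0.998576.
In 604800 s of true time the clock registers 604800/0.998576 = 605662.3 s, so it gains 862 s.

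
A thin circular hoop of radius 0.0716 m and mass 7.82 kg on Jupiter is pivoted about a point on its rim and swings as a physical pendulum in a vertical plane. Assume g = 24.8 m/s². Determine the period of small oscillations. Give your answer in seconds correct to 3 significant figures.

0.477 s

I_cm = mr² = 0.04009 kg·m². The pivot is at distance d = 0.0716 m from the centre of mass.
By the parallel-axis theorem, I = I_cm + md² = 0.04009 + 0.04009 = 0.08018 kg·m².
T = 2π√(I/(mgd)) = 2π√(0.08018/(7.82 × 24.8 × 0.0716)) = 0.477 s.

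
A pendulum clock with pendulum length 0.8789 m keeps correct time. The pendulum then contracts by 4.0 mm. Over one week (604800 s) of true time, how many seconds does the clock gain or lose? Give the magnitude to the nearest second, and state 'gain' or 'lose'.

gain 1381 s

T ∝ √L, so T'/T = √(0.87490/0.8789) = 0.997722.
In 604800 s of true time the clock registers 604800/0.997722 = 606181.0 s, so it gains 1381 s.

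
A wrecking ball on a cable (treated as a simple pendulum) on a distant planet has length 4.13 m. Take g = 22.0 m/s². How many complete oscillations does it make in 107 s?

T = 2π√(L/g) = 2π√(4.13/22.0) = 2.722 s.
Number of complete oscillations = ⌊107/2.722⌋ = ⌊39.30⌋ = 39.

39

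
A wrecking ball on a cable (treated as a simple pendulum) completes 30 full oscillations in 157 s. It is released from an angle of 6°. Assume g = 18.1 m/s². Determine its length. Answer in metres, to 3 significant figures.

T = 157/30 = 5.233 s.
From T = 2π√(L/g), L = gT²/(4π²) = 18.1 × 5.233²/(4π²) = 12.6 m.

12.6 m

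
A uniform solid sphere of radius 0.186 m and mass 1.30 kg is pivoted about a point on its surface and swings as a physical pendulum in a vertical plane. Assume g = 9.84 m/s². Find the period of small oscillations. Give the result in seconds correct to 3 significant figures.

1.02 s

I_cm = (2/5)mr² = 0.01799 kg·m². The pivot is at distance d = 0.186 m from the centre of mass.
By the parallel-axis theorem, I = I_cm + md² = 0.01799 + 0.04497 = 0.06296 kg·m².
T = 2π√(I/(mgd)) = 2π√(0.06296/(1.30 × 9.84 × 0.186)) = 1.02 s.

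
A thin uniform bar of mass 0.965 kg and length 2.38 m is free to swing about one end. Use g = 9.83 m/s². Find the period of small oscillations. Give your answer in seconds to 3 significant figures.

2.52 s

For a physical pendulum T = 2π√(I/(mgd)), with d = 1.190 m from pivot to centre of mass.
I_cm = mL²/12 = 0.965 × 2.38²/12 = 0.4555 kg·m²; I = I_cm + md² = 0.4555 + 0.965 × 1.190² = 1.822 kg·m².
T = 2π√(1.822/(0.965 × 9.83 × 1.190)) = 2.52 s.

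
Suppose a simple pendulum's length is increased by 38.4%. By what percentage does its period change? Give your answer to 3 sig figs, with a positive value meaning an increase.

T ∝ √L, so T'/T = √(1.384) = 1.176.
Percentage change in T = (1.176 − 1) × 100% = 17.6%.

17.6%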